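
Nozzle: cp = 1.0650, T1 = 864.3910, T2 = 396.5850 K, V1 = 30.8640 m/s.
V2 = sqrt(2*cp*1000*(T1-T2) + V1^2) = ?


dT = 467.8060 K
2*cp*1000*dT = 996426.7800
V1^2 = 952.5865
V2 = sqrt(997379.3665) = 998.6888 m/s

998.6888 m/s


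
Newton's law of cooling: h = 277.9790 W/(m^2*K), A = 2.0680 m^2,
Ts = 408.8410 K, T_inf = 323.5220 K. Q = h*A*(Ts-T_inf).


dT = 85.3190 K
Q = 277.9790 * 2.0680 * 85.3190 = 49046.5291 W

49046.5291 W


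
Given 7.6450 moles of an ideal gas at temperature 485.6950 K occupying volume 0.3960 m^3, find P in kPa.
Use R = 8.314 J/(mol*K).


P = nRT/V = 7.6450 * 8.314 * 485.6950 / 0.3960
= 30871.0316 / 0.3960 = 77957.1506 Pa = 77.9572 kPa

77.9572 kPa


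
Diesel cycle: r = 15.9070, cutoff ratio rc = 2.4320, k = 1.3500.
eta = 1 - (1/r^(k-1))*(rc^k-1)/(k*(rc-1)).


r^(k-1) = 2.6336
rc^k = 3.3193
eta = 0.5445 = 54.4456%

54.4456%


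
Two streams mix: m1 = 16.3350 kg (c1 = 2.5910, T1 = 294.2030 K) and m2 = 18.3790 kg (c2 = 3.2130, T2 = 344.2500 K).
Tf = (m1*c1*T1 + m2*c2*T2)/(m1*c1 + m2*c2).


num = 32780.4004
den = 101.3757
Tf = 323.3556 K

323.3556 K


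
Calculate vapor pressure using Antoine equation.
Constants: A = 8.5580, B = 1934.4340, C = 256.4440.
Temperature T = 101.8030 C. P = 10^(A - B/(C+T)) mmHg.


C+T = 358.2470
B/(C+T) = 5.3997
log10(P) = 8.5580 - 5.3997 = 3.1583
P = 10^3.1583 = 1439.7218 mmHg

1439.7218 mmHg


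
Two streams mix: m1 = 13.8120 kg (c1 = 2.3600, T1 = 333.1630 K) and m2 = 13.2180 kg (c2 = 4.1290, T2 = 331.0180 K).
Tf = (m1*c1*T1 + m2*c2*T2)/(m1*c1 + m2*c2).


num = 28925.8975
den = 87.1734
Tf = 331.8201 K

331.8201 K


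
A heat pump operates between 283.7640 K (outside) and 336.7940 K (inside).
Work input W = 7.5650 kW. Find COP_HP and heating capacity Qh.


COP = 336.7940 / 53.0300 = 6.3510
Qh = 6.3510 * 7.5650 = 48.0454 kW

COP = 6.3510, Qh = 48.0454 kW


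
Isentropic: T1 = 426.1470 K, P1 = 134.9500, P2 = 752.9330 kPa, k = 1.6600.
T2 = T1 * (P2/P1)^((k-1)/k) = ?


(k-1)/k = 0.3976
(P2/P1)^exp = 1.9808
T2 = 426.1470 * 1.9808 = 844.0998 K

844.0998 K


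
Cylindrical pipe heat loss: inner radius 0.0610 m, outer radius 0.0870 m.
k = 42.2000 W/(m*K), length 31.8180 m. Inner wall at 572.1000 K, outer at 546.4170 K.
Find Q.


dT = 25.6830 K
ln(ro/ri) = 0.3550
Q = 2*pi*42.2000*31.8180*25.6830 / 0.3550 = 610296.2365 W

610296.2365 W


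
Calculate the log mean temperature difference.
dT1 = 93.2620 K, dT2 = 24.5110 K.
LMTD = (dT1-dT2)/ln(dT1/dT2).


dT1/dT2 = 3.8049
ln(dT1/dT2) = 1.3363
LMTD = 68.7510 / 1.3363 = 51.4491 K

51.4491 K


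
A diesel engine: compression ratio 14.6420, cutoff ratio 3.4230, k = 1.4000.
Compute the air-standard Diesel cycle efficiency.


r^(k-1) = 2.9258
rc^k = 5.5998
eta = 0.5365 = 53.6538%

53.6538%


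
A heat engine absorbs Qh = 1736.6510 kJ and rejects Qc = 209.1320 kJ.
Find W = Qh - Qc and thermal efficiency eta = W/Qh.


W = 1736.6510 - 209.1320 = 1527.5190 kJ
eta = 1527.5190 / 1736.6510 = 0.8796 = 87.9577%

W = 1527.5190 kJ, eta = 87.9577%


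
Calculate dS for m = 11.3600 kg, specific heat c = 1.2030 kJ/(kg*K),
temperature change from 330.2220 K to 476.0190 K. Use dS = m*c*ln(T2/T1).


T2/T1 = 1.4415
ln(T2/T1) = 0.3657
dS = 11.3600 * 1.2030 * 0.3657 = 4.9976 kJ/K

4.9976 kJ/K


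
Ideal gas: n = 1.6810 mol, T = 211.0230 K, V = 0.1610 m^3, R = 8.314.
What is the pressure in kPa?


P = nRT/V = 1.6810 * 8.314 * 211.0230 / 0.1610
= 2949.2224 / 0.1610 = 18318.1517 Pa = 18.3182 kPa

18.3182 kPa


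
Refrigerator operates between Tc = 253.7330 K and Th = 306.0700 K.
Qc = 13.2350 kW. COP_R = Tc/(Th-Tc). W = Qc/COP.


COP = 253.7330 / 52.3370 = 4.8481
W = 13.2350 / 4.8481 = 2.7300 kW

COP = 4.8481, W = 2.7300 kW


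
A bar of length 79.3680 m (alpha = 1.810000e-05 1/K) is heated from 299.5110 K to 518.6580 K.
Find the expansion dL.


dT = 219.1470 K
dL = 1.810000e-05 * 79.3680 * 219.1470 = 0.314818 m
L_final = 79.682818 m

dL = 0.314818 m


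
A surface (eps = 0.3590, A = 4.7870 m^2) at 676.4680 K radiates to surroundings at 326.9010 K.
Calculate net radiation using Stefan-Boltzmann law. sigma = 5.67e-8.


T^4 = 2.0941e+11
Tsurr^4 = 1.1420e+10
Q = 0.3590 * 5.67e-8 * 4.7870 * 1.9799e+11 = 19291.9169 W

19291.9169 W


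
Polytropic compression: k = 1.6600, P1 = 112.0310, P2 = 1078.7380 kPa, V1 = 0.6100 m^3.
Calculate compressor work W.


(k-1)/k = 0.3976
(P2/P1)^exp = 2.4607
W = 2.5152 * 112.0310 * 0.6100 * (2.4607 - 1) = 251.0714 kJ

251.0714 kJ


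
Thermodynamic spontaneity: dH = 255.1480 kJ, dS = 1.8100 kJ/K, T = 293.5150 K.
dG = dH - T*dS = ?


T*dS = 293.5150 * 1.8100 = 531.2622 kJ
dG = 255.1480 - 531.2622 = -276.1141 kJ (spontaneous)

dG = -276.1141 kJ, spontaneous


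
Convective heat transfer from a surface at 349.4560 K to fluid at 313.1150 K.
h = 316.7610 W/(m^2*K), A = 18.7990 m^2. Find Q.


dT = 36.3410 K
Q = 316.7610 * 18.7990 * 36.3410 = 216403.0248 W

216403.0248 W


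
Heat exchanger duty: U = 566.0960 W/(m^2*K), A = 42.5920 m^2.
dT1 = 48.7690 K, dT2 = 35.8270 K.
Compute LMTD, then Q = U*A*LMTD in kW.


LMTD = 41.9659 K
Q = 566.0960 * 42.5920 * 41.9659 = 1011847.1453 W = 1011.8471 kW

1011.8471 kW


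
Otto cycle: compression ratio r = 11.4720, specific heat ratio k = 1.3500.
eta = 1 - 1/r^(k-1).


r^(k-1) = 2.3489
eta = 1 - 1/2.3489 = 0.5743 = 57.4278%

57.4278%


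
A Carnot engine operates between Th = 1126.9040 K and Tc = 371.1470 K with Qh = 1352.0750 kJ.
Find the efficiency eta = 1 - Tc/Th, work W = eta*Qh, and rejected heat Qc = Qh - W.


eta = 1 - 371.1470/1126.9040 = 0.6706
W = 0.6706 * 1352.0750 = 906.7677 kJ
Qc = 1352.0750 - 906.7677 = 445.3073 kJ

eta = 67.0649%, W = 906.7677 kJ, Qc = 445.3073 kJ


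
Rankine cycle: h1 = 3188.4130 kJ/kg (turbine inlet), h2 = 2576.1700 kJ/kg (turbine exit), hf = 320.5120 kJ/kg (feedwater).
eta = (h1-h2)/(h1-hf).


W = 612.2430 kJ/kg
Q_in = 2867.9010 kJ/kg
eta = 0.2135 = 21.3481%

eta = 21.3481%


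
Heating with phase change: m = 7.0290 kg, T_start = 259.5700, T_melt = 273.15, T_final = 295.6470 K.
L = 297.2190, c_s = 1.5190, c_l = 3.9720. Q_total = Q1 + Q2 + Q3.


Q1 (sensible, solid) = 7.0290 * 1.5190 * 13.5800 = 144.9944 kJ
Q2 (latent) = 7.0290 * 297.2190 = 2089.1524 kJ
Q3 (sensible, liquid) = 7.0290 * 3.9720 * 22.4970 = 628.0980 kJ
Q_total = 2862.2447 kJ

2862.2447 kJ


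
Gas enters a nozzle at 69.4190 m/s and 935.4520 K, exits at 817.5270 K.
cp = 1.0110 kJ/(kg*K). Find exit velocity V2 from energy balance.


dT = 117.9250 K
2*cp*1000*dT = 238444.3500
V1^2 = 4818.9976
V2 = sqrt(243263.3476) = 493.2173 m/s

493.2173 m/s


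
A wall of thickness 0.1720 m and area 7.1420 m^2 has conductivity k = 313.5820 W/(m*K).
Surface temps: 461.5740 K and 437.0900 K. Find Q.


dT = 24.4840 K
Q = 313.5820 * 7.1420 * 24.4840 / 0.1720 = 318804.8322 W

318804.8322 W


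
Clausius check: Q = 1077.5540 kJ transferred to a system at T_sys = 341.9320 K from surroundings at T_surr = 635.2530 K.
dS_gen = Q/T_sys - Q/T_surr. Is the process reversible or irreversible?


dS_sys = 1077.5540/341.9320 = 3.1514 kJ/K
dS_surr = -1077.5540/635.2530 = -1.6963 kJ/K
dS_gen = 3.1514 - 1.6963 = 1.4551 kJ/K (irreversible)

dS_gen = 1.4551 kJ/K, irreversible


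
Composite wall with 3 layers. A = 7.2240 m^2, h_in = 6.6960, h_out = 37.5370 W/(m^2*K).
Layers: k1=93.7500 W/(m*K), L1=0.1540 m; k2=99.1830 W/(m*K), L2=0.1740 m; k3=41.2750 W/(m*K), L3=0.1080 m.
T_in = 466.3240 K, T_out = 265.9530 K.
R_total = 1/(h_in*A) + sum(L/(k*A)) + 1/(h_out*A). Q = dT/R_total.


R_conv_in = 1/(6.6960*7.2240) = 0.0207
R_1 = 0.1540/(93.7500*7.2240) = 0.0002
R_2 = 0.1740/(99.1830*7.2240) = 0.0002
R_3 = 0.1080/(41.2750*7.2240) = 0.0004
R_conv_out = 1/(37.5370*7.2240) = 0.0037
R_total = 0.0252 K/W
Q = 200.3710 / 0.0252 = 7953.3242 W

R_total = 0.0252 K/W, Q = 7953.3242 W


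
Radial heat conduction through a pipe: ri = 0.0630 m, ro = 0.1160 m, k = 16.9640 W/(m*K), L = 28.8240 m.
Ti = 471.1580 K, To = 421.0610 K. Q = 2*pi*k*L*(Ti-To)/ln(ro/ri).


dT = 50.0970 K
ln(ro/ri) = 0.6105
Q = 2*pi*16.9640*28.8240*50.0970 / 0.6105 = 252127.4404 W

252127.4404 W


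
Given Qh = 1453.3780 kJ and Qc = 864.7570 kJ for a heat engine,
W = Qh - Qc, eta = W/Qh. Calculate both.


W = 1453.3780 - 864.7570 = 588.6210 kJ
eta = 588.6210 / 1453.3780 = 0.4050 = 40.5002%

W = 588.6210 kJ, eta = 40.5002%


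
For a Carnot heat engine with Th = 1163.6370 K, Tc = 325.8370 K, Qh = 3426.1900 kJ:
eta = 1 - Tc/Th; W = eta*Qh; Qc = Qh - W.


eta = 1 - 325.8370/1163.6370 = 0.7200
W = 0.7200 * 3426.1900 = 2466.8019 kJ
Qc = 3426.1900 - 2466.8019 = 959.3881 kJ

eta = 71.9984%, W = 2466.8019 kJ, Qc = 959.3881 kJ


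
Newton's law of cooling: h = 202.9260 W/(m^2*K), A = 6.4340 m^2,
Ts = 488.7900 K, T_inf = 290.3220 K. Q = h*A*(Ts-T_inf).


dT = 198.4680 K
Q = 202.9260 * 6.4340 * 198.4680 = 259124.9579 W

259124.9579 W


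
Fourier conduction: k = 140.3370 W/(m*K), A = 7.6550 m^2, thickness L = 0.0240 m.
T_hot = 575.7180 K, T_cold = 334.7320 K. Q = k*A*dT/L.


dT = 240.9860 K
Q = 140.3370 * 7.6550 * 240.9860 / 0.0240 = 1.0787e+07 W

1.0787e+07 W


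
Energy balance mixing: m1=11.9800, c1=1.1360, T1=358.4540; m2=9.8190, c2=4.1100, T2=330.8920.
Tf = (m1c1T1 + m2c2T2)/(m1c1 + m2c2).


num = 18231.8082
den = 53.9654
Tf = 337.8427 K

337.8427 K


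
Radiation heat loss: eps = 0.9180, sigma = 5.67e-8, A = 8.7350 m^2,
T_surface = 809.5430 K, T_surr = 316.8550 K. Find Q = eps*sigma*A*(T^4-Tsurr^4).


T^4 = 4.2950e+11
Tsurr^4 = 1.0080e+10
Q = 0.9180 * 5.67e-8 * 8.7350 * 4.1942e+11 = 190692.9600 W

190692.9600 W


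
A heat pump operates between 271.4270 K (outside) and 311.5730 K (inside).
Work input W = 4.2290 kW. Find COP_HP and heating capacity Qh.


COP = 311.5730 / 40.1460 = 7.7610
Qh = 7.7610 * 4.2290 = 32.8213 kW

COP = 7.7610, Qh = 32.8213 kW


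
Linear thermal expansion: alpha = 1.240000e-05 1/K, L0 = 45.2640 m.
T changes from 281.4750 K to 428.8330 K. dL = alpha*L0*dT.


dT = 147.3580 K
dL = 1.240000e-05 * 45.2640 * 147.3580 = 0.082708 m
L_final = 45.346708 m

dL = 0.082708 m


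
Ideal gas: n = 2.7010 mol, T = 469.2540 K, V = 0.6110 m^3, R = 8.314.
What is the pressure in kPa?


P = nRT/V = 2.7010 * 8.314 * 469.2540 / 0.6110
= 10537.6213 / 0.6110 = 17246.5161 Pa = 17.2465 kPa

17.2465 kPa


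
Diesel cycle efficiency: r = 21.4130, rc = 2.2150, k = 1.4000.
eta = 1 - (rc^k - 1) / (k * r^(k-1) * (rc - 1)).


r^(k-1) = 3.4062
rc^k = 3.0446
eta = 0.6471 = 64.7124%

64.7124%


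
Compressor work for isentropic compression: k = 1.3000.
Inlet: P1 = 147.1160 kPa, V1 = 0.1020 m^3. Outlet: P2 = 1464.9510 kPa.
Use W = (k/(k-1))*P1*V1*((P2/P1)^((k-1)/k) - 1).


(k-1)/k = 0.2308
(P2/P1)^exp = 1.6996
W = 4.3333 * 147.1160 * 0.1020 * (1.6996 - 1) = 45.4913 kJ

45.4913 kJ


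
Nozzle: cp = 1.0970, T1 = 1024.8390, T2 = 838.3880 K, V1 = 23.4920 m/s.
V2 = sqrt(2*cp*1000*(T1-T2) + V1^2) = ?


dT = 186.4510 K
2*cp*1000*dT = 409073.4940
V1^2 = 551.8741
V2 = sqrt(409625.3681) = 640.0198 m/s

640.0198 m/s


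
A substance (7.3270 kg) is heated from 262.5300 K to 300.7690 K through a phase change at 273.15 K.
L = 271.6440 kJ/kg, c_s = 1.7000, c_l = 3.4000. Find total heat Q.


Q1 (sensible, solid) = 7.3270 * 1.7000 * 10.6200 = 132.2817 kJ
Q2 (latent) = 7.3270 * 271.6440 = 1990.3356 kJ
Q3 (sensible, liquid) = 7.3270 * 3.4000 * 27.6190 = 688.0390 kJ
Q_total = 2810.6563 kJ

2810.6563 kJ


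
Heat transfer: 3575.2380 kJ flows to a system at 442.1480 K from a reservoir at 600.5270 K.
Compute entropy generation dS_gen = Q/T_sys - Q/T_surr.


dS_sys = 3575.2380/442.1480 = 8.0861 kJ/K
dS_surr = -3575.2380/600.5270 = -5.9535 kJ/K
dS_gen = 8.0861 - 5.9535 = 2.1326 kJ/K (irreversible)

dS_gen = 2.1326 kJ/K, irreversible


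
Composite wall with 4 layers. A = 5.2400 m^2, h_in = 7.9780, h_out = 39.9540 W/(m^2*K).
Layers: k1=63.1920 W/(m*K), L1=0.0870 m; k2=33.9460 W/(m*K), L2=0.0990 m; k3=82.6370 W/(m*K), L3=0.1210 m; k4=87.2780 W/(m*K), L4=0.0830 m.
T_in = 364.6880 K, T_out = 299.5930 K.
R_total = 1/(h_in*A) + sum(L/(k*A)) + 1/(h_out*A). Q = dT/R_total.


R_conv_in = 1/(7.9780*5.2400) = 0.0239
R_1 = 0.0870/(63.1920*5.2400) = 0.0003
R_2 = 0.0990/(33.9460*5.2400) = 0.0006
R_3 = 0.1210/(82.6370*5.2400) = 0.0003
R_4 = 0.0830/(87.2780*5.2400) = 0.0002
R_conv_out = 1/(39.9540*5.2400) = 0.0048
R_total = 0.0300 K/W
Q = 65.0950 / 0.0300 = 2171.4653 W

R_total = 0.0300 K/W, Q = 2171.4653 W


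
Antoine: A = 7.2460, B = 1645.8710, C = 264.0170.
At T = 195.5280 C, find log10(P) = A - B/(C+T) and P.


C+T = 459.5450
B/(C+T) = 3.5815
log10(P) = 7.2460 - 3.5815 = 3.6645
P = 10^3.6645 = 4618.2450 mmHg

4618.2450 mmHg


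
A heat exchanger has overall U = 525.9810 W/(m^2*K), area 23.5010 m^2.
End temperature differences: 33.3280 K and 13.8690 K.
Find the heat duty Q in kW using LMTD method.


LMTD = 22.1947 K
Q = 525.9810 * 23.5010 * 22.1947 = 274350.1668 W = 274.3502 kW

274.3502 kW


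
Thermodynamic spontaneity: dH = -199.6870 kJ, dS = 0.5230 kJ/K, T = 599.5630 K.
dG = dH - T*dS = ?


T*dS = 599.5630 * 0.5230 = 313.5714 kJ
dG = -199.6870 - 313.5714 = -513.2584 kJ (spontaneous)

dG = -513.2584 kJ, spontaneous


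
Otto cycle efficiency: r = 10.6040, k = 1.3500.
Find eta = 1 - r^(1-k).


r^(k-1) = 2.2851
eta = 1 - 1/2.2851 = 0.5624 = 56.2392%

56.2392%


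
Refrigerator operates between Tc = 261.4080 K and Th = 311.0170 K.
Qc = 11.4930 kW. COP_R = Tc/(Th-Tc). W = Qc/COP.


COP = 261.4080 / 49.6090 = 5.2694
W = 11.4930 / 5.2694 = 2.1811 kW

COP = 5.2694, W = 2.1811 kW


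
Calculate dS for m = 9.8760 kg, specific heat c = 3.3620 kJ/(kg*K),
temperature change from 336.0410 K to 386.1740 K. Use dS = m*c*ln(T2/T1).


T2/T1 = 1.1492
ln(T2/T1) = 0.1391
dS = 9.8760 * 3.3620 * 0.1391 = 4.6171 kJ/K

4.6171 kJ/K


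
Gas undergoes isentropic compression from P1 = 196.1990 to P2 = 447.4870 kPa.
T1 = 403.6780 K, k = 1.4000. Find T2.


(k-1)/k = 0.2857
(P2/P1)^exp = 1.2656
T2 = 403.6780 * 1.2656 = 510.9103 K

510.9103 K


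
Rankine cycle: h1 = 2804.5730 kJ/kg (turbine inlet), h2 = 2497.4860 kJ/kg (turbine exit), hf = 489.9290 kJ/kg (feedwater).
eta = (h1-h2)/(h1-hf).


W = 307.0870 kJ/kg
Q_in = 2314.6440 kJ/kg
eta = 0.1327 = 13.2671%

eta = 13.2671%


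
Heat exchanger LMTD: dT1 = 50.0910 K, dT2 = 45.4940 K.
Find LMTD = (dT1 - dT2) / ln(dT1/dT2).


dT1/dT2 = 1.1010
ln(dT1/dT2) = 0.0963
LMTD = 4.5970 / 0.0963 = 47.7556 K

47.7556 K


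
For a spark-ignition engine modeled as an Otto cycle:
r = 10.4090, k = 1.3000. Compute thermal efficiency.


r^(k-1) = 2.0194
eta = 1 - 1/2.0194 = 0.5048 = 50.4804%

50.4804%


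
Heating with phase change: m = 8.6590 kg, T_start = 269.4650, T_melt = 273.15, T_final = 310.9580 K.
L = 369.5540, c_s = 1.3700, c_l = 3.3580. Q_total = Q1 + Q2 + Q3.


Q1 (sensible, solid) = 8.6590 * 1.3700 * 3.6850 = 43.7145 kJ
Q2 (latent) = 8.6590 * 369.5540 = 3199.9681 kJ
Q3 (sensible, liquid) = 8.6590 * 3.3580 * 37.8080 = 1099.3403 kJ
Q_total = 4343.0229 kJ

4343.0229 kJ


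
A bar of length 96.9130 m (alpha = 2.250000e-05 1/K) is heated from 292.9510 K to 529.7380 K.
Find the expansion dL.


dT = 236.7870 K
dL = 2.250000e-05 * 96.9130 * 236.7870 = 0.516324 m
L_final = 97.429324 m

dL = 0.516324 m


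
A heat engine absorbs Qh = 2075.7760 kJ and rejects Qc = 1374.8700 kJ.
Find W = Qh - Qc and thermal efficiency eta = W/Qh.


W = 2075.7760 - 1374.8700 = 700.9060 kJ
eta = 700.9060 / 2075.7760 = 0.3377 = 33.7660%

W = 700.9060 kJ, eta = 33.7660%


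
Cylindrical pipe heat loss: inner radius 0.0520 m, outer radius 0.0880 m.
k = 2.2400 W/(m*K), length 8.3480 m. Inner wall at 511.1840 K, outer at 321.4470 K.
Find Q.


dT = 189.7370 K
ln(ro/ri) = 0.5261
Q = 2*pi*2.2400*8.3480*189.7370 / 0.5261 = 42374.0285 W

42374.0285 W


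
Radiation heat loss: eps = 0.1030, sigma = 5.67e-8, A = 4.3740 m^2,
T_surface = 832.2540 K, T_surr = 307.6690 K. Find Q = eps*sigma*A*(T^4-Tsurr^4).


T^4 = 4.7976e+11
Tsurr^4 = 8.9606e+09
Q = 0.1030 * 5.67e-8 * 4.3740 * 4.7080e+11 = 12026.3690 W

12026.3690 W


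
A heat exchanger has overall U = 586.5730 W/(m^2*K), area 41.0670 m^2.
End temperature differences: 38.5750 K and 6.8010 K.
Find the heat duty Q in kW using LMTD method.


LMTD = 18.3079 K
Q = 586.5730 * 41.0670 * 18.3079 = 441015.2701 W = 441.0153 kW

441.0153 kW


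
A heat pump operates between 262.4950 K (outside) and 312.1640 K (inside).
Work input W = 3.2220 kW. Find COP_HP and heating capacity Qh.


COP = 312.1640 / 49.6690 = 6.2849
Qh = 6.2849 * 3.2220 = 20.2499 kW

COP = 6.2849, Qh = 20.2499 kW


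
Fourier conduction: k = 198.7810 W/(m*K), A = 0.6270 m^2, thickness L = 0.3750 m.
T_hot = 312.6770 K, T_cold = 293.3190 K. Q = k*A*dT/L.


dT = 19.3580 K
Q = 198.7810 * 0.6270 * 19.3580 / 0.3750 = 6433.8603 W

6433.8603 W


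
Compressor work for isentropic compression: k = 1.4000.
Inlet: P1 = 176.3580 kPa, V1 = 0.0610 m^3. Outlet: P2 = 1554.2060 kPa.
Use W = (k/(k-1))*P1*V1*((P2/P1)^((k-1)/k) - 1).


(k-1)/k = 0.2857
(P2/P1)^exp = 1.8622
W = 3.5000 * 176.3580 * 0.0610 * (1.8622 - 1) = 32.4649 kJ

32.4649 kJ


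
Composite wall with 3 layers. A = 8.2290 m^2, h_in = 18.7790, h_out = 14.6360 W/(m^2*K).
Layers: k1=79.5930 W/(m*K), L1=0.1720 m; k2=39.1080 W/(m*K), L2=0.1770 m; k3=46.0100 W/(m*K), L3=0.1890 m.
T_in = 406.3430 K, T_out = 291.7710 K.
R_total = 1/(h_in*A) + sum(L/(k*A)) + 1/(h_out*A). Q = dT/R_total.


R_conv_in = 1/(18.7790*8.2290) = 0.0065
R_1 = 0.1720/(79.5930*8.2290) = 0.0003
R_2 = 0.1770/(39.1080*8.2290) = 0.0005
R_3 = 0.1890/(46.0100*8.2290) = 0.0005
R_conv_out = 1/(14.6360*8.2290) = 0.0083
R_total = 0.0161 K/W
Q = 114.5720 / 0.0161 = 7122.5377 W

R_total = 0.0161 K/W, Q = 7122.5377 W


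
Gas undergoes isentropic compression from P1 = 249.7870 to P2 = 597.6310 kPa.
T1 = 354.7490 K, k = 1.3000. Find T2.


(k-1)/k = 0.2308
(P2/P1)^exp = 1.2230
T2 = 354.7490 * 1.2230 = 433.8616 K

433.8616 K


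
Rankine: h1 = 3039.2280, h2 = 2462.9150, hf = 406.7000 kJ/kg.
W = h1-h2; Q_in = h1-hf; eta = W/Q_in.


W = 576.3130 kJ/kg
Q_in = 2632.5280 kJ/kg
eta = 0.2189 = 21.8920%

eta = 21.8920%


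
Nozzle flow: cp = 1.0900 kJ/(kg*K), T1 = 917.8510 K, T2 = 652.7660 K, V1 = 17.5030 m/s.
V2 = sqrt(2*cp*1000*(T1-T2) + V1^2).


dT = 265.0850 K
2*cp*1000*dT = 577885.3000
V1^2 = 306.3550
V2 = sqrt(578191.6550) = 760.3891 m/s

760.3891 m/s


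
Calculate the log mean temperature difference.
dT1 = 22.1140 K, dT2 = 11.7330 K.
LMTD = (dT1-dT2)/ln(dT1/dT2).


dT1/dT2 = 1.8848
ln(dT1/dT2) = 0.6338
LMTD = 10.3810 / 0.6338 = 16.3788 K

16.3788 K


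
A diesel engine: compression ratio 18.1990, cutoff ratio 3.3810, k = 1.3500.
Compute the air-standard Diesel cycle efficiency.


r^(k-1) = 2.7607
rc^k = 5.1786
eta = 0.5291 = 52.9110%

52.9110%


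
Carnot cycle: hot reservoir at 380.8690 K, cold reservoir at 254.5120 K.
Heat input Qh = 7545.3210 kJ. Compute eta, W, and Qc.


eta = 1 - 254.5120/380.8690 = 0.3318
W = 0.3318 * 7545.3210 = 2503.2337 kJ
Qc = 7545.3210 - 2503.2337 = 5042.0873 kJ

eta = 33.1760%, W = 2503.2337 kJ, Qc = 5042.0873 kJ


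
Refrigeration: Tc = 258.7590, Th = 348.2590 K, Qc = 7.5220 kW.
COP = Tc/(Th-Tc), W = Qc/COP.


COP = 258.7590 / 89.5000 = 2.8912
W = 7.5220 / 2.8912 = 2.6017 kW

COP = 2.8912, W = 2.6017 kW


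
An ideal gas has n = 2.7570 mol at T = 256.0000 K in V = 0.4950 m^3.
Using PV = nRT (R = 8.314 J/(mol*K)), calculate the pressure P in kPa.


P = nRT/V = 2.7570 * 8.314 * 256.0000 / 0.4950
= 5867.9547 / 0.4950 = 11854.4539 Pa = 11.8545 kPa

11.8545 kPa


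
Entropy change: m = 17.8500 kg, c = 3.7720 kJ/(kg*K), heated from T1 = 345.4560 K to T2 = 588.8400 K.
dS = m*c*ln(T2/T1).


T2/T1 = 1.7045
ln(T2/T1) = 0.5333
dS = 17.8500 * 3.7720 * 0.5333 = 35.9065 kJ/K

35.9065 kJ/K


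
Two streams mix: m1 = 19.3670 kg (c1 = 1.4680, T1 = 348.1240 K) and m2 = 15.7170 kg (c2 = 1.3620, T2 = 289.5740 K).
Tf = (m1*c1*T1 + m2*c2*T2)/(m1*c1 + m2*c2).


num = 16096.2100
den = 49.8373
Tf = 322.9751 K

322.9751 K


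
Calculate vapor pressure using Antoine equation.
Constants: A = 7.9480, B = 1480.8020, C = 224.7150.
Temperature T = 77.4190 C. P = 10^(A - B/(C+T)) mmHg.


C+T = 302.1340
B/(C+T) = 4.9011
log10(P) = 7.9480 - 4.9011 = 3.0469
P = 10^3.0469 = 1113.9272 mmHg

1113.9272 mmHg


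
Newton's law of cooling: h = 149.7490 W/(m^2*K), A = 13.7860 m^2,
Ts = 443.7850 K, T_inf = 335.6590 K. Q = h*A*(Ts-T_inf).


dT = 108.1260 K
Q = 149.7490 * 13.7860 * 108.1260 = 223219.6085 W

223219.6085 W


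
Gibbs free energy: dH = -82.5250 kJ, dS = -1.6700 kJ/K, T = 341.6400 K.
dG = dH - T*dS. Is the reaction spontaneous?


T*dS = 341.6400 * -1.6700 = -570.5388 kJ
dG = -82.5250 + 570.5388 = 488.0138 kJ (non-spontaneous)

dG = 488.0138 kJ, non-spontaneous


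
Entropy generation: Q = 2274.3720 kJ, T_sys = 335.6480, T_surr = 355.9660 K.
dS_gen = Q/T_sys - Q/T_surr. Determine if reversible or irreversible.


dS_sys = 2274.3720/335.6480 = 6.7761 kJ/K
dS_surr = -2274.3720/355.9660 = -6.3893 kJ/K
dS_gen = 6.7761 - 6.3893 = 0.3868 kJ/K (irreversible)

dS_gen = 0.3868 kJ/K, irreversible


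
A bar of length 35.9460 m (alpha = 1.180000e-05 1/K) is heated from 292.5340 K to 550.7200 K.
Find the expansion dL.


dT = 258.1860 K
dL = 1.180000e-05 * 35.9460 * 258.1860 = 0.109513 m
L_final = 36.055513 m

dL = 0.109513 m


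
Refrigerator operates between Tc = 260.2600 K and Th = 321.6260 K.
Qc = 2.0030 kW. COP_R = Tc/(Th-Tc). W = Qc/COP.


COP = 260.2600 / 61.3660 = 4.2411
W = 2.0030 / 4.2411 = 0.4723 kW

COP = 4.2411, W = 0.4723 kW


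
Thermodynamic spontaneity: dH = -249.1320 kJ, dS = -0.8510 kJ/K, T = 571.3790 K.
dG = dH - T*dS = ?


T*dS = 571.3790 * -0.8510 = -486.2435 kJ
dG = -249.1320 + 486.2435 = 237.1115 kJ (non-spontaneous)

dG = 237.1115 kJ, non-spontaneous


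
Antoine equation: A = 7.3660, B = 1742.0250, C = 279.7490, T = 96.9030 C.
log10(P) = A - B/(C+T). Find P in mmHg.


C+T = 376.6520
B/(C+T) = 4.6250
log10(P) = 7.3660 - 4.6250 = 2.7410
P = 10^2.7410 = 550.7757 mmHg

550.7757 mmHg


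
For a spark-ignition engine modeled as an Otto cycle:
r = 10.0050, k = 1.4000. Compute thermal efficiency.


r^(k-1) = 2.5124
eta = 1 - 1/2.5124 = 0.6020 = 60.1972%

60.1972%


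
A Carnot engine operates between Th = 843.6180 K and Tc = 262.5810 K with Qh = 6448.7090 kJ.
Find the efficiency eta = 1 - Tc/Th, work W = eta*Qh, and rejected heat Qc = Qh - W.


eta = 1 - 262.5810/843.6180 = 0.6887
W = 0.6887 * 6448.7090 = 4441.5109 kJ
Qc = 6448.7090 - 4441.5109 = 2007.1981 kJ

eta = 68.8744%, W = 4441.5109 kJ, Qc = 2007.1981 kJ


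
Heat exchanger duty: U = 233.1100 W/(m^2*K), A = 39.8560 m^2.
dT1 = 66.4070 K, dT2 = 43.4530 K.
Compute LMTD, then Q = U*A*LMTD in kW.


LMTD = 54.1211 K
Q = 233.1100 * 39.8560 * 54.1211 = 502830.4841 W = 502.8305 kW

502.8305 kW


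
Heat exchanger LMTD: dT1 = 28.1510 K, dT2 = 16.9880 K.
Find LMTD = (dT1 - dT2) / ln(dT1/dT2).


dT1/dT2 = 1.6571
ln(dT1/dT2) = 0.5051
LMTD = 11.1630 / 0.5051 = 22.1016 K

22.1016 K


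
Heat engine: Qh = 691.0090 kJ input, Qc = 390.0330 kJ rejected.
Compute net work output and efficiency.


W = 691.0090 - 390.0330 = 300.9760 kJ
eta = 300.9760 / 691.0090 = 0.4356 = 43.5560%

W = 300.9760 kJ, eta = 43.5560%


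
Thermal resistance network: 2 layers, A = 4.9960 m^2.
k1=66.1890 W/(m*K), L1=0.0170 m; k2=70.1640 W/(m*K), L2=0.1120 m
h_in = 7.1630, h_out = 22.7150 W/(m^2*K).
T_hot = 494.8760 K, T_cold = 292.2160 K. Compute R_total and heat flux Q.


R_conv_in = 1/(7.1630*4.9960) = 0.0279
R_1 = 0.0170/(66.1890*4.9960) = 5.1409e-05
R_2 = 0.1120/(70.1640*4.9960) = 0.0003
R_conv_out = 1/(22.7150*4.9960) = 0.0088
R_total = 0.0371 K/W
Q = 202.6600 / 0.0371 = 5458.6585 W

R_total = 0.0371 K/W, Q = 5458.6585 W


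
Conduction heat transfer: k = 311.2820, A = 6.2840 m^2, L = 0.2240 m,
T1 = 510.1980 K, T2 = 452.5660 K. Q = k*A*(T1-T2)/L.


dT = 57.6320 K
Q = 311.2820 * 6.2840 * 57.6320 / 0.2240 = 503275.5792 W

503275.5792 W


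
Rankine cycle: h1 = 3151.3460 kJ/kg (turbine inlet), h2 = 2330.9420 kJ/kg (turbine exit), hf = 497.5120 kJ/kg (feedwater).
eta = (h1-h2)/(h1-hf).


W = 820.4040 kJ/kg
Q_in = 2653.8340 kJ/kg
eta = 0.3091 = 30.9139%

eta = 30.9139%


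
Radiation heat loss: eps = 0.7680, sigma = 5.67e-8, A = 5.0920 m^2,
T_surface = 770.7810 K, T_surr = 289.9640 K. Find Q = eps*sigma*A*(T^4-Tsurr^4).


T^4 = 3.5296e+11
Tsurr^4 = 7.0693e+09
Q = 0.7680 * 5.67e-8 * 5.0920 * 3.4589e+11 = 76695.5281 W

76695.5281 W


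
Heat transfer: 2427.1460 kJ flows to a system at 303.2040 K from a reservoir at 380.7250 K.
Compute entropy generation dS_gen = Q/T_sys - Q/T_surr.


dS_sys = 2427.1460/303.2040 = 8.0050 kJ/K
dS_surr = -2427.1460/380.7250 = -6.3751 kJ/K
dS_gen = 8.0050 - 6.3751 = 1.6299 kJ/K (irreversible)

dS_gen = 1.6299 kJ/K, irreversible


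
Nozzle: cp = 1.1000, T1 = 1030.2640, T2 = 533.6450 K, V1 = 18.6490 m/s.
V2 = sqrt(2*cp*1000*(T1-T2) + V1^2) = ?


dT = 496.6190 K
2*cp*1000*dT = 1092561.8000
V1^2 = 347.7852
V2 = sqrt(1092909.5852) = 1045.4232 m/s

1045.4232 m/s


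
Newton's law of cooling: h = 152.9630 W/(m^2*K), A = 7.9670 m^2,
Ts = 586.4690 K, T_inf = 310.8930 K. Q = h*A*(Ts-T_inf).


dT = 275.5760 K
Q = 152.9630 * 7.9670 * 275.5760 = 335832.4068 W

335832.4068 W


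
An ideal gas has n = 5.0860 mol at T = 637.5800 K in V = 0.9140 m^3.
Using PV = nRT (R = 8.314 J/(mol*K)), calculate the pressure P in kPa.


P = nRT/V = 5.0860 * 8.314 * 637.5800 / 0.9140
= 26960.0729 / 0.9140 = 29496.7974 Pa = 29.4968 kPa

29.4968 kPa


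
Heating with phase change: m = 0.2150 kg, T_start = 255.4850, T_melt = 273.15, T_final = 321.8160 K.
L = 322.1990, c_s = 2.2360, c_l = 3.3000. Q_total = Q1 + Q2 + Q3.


Q1 (sensible, solid) = 0.2150 * 2.2360 * 17.6650 = 8.4923 kJ
Q2 (latent) = 0.2150 * 322.1990 = 69.2728 kJ
Q3 (sensible, liquid) = 0.2150 * 3.3000 * 48.6660 = 34.5285 kJ
Q_total = 112.2936 kJ

112.2936 kJ


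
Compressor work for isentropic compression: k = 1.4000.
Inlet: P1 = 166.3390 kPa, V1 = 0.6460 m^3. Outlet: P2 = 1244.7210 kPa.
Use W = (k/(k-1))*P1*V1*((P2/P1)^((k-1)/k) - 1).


(k-1)/k = 0.2857
(P2/P1)^exp = 1.7772
W = 3.5000 * 166.3390 * 0.6460 * (1.7772 - 1) = 292.2995 kJ

292.2995 kJ


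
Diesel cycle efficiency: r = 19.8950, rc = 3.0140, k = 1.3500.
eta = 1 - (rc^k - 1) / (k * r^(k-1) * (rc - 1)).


r^(k-1) = 2.8481
rc^k = 4.4345
eta = 0.5565 = 55.6485%

55.6485%


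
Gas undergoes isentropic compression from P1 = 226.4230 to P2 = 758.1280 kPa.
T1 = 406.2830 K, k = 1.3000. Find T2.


(k-1)/k = 0.2308
(P2/P1)^exp = 1.3216
T2 = 406.2830 * 1.3216 = 536.9594 K

536.9594 K


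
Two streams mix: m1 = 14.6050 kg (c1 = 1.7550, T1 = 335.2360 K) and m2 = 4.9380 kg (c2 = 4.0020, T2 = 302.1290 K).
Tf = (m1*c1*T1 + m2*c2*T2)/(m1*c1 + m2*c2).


num = 14563.3296
den = 45.3937
Tf = 320.8230 K

320.8230 K


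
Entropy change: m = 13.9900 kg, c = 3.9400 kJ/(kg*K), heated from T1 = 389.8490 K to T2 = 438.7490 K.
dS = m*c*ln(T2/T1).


T2/T1 = 1.1254
ln(T2/T1) = 0.1182
dS = 13.9900 * 3.9400 * 0.1182 = 6.5135 kJ/K

6.5135 kJ/K


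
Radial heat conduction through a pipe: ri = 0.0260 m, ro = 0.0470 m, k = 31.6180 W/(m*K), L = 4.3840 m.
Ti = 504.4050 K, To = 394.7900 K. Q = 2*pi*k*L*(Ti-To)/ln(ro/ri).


dT = 109.6150 K
ln(ro/ri) = 0.5921
Q = 2*pi*31.6180*4.3840*109.6150 / 0.5921 = 161248.4807 W

161248.4807 W


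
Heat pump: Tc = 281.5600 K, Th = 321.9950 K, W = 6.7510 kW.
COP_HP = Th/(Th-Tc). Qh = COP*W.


COP = 321.9950 / 40.4350 = 7.9633
Qh = 7.9633 * 6.7510 = 53.7601 kW

COP = 7.9633, Qh = 53.7601 kW


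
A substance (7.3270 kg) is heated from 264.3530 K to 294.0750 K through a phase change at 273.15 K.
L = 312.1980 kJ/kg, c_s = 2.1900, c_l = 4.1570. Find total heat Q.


Q1 (sensible, solid) = 7.3270 * 2.1900 * 8.7970 = 141.1578 kJ
Q2 (latent) = 7.3270 * 312.1980 = 2287.4747 kJ
Q3 (sensible, liquid) = 7.3270 * 4.1570 * 20.9250 = 637.3407 kJ
Q_total = 3065.9733 kJ

3065.9733 kJ


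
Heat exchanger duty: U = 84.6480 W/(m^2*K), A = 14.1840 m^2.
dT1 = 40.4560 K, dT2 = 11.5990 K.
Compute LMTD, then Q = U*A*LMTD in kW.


LMTD = 23.0986 K
Q = 84.6480 * 14.1840 * 23.0986 = 27733.2794 W = 27.7333 kW

27.7333 kW


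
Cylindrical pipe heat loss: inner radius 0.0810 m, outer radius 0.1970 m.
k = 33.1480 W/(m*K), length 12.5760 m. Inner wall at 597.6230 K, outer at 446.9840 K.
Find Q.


dT = 150.6390 K
ln(ro/ri) = 0.8888
Q = 2*pi*33.1480*12.5760*150.6390 / 0.8888 = 443951.2696 W

443951.2696 W


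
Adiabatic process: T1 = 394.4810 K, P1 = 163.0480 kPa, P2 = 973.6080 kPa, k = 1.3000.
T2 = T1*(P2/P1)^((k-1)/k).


(k-1)/k = 0.2308
(P2/P1)^exp = 1.5104
T2 = 394.4810 * 1.5104 = 595.8252 K

595.8252 K


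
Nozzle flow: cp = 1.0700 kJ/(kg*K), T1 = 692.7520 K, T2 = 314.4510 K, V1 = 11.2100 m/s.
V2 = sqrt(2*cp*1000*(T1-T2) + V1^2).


dT = 378.3010 K
2*cp*1000*dT = 809564.1400
V1^2 = 125.6641
V2 = sqrt(809689.8041) = 899.8277 m/s

899.8277 m/s


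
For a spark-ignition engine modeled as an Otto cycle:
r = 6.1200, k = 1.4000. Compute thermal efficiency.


r^(k-1) = 2.0640
eta = 1 - 1/2.0640 = 0.5155 = 51.5494%

51.5494%


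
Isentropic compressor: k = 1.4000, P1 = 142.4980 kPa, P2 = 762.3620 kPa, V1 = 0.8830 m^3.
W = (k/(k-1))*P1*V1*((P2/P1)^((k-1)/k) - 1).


(k-1)/k = 0.2857
(P2/P1)^exp = 1.6147
W = 3.5000 * 142.4980 * 0.8830 * (1.6147 - 1) = 270.7223 kJ

270.7223 kJ


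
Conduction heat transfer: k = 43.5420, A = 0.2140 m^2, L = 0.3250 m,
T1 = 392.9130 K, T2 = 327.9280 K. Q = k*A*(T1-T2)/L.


dT = 64.9850 K
Q = 43.5420 * 0.2140 * 64.9850 / 0.3250 = 1863.1675 W

1863.1675 W


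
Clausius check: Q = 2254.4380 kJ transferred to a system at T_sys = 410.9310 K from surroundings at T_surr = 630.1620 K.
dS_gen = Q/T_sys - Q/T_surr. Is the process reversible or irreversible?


dS_sys = 2254.4380/410.9310 = 5.4862 kJ/K
dS_surr = -2254.4380/630.1620 = -3.5776 kJ/K
dS_gen = 5.4862 - 3.5776 = 1.9086 kJ/K (irreversible)

dS_gen = 1.9086 kJ/K, irreversible


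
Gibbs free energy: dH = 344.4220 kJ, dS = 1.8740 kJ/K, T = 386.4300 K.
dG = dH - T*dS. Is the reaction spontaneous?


T*dS = 386.4300 * 1.8740 = 724.1698 kJ
dG = 344.4220 - 724.1698 = -379.7478 kJ (spontaneous)

dG = -379.7478 kJ, spontaneous


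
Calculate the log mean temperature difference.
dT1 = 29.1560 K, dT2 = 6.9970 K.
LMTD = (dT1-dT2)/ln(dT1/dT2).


dT1/dT2 = 4.1669
ln(dT1/dT2) = 1.4272
LMTD = 22.1590 / 1.4272 = 15.5264 K

15.5264 K


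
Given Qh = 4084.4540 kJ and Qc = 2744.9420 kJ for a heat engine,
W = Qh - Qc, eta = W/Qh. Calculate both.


W = 4084.4540 - 2744.9420 = 1339.5120 kJ
eta = 1339.5120 / 4084.4540 = 0.3280 = 32.7954%

W = 1339.5120 kJ, eta = 32.7954%


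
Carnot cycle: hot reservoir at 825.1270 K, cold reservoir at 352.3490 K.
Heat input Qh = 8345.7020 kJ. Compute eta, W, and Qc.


eta = 1 - 352.3490/825.1270 = 0.5730
W = 0.5730 * 8345.7020 = 4781.8873 kJ
Qc = 8345.7020 - 4781.8873 = 3563.8147 kJ

eta = 57.2976%, W = 4781.8873 kJ, Qc = 3563.8147 kJ


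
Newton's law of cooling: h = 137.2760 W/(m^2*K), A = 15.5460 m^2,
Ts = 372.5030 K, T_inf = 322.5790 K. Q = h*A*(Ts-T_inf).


dT = 49.9240 K
Q = 137.2760 * 15.5460 * 49.9240 = 106542.4438 W

106542.4438 W


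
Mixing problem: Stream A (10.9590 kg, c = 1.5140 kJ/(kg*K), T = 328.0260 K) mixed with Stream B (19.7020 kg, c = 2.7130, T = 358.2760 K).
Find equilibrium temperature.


num = 24592.9820
den = 70.0435
Tf = 351.1104 K

351.1104 K


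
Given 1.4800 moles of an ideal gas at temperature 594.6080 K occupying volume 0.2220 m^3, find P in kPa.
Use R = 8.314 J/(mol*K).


P = nRT/V = 1.4800 * 8.314 * 594.6080 / 0.2220
= 7316.4849 / 0.2220 = 32957.1394 Pa = 32.9571 kPa

32.9571 kPa


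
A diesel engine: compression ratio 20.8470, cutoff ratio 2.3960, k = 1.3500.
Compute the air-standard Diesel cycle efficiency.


r^(k-1) = 2.8951
rc^k = 3.2532
eta = 0.5870 = 58.7038%

58.7038%


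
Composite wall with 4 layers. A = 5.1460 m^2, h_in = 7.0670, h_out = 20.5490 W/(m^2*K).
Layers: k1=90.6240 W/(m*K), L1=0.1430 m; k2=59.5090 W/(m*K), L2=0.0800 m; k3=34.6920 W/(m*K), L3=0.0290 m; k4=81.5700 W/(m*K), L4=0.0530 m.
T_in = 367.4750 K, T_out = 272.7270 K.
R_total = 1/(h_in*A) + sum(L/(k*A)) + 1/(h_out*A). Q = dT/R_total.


R_conv_in = 1/(7.0670*5.1460) = 0.0275
R_1 = 0.1430/(90.6240*5.1460) = 0.0003
R_2 = 0.0800/(59.5090*5.1460) = 0.0003
R_3 = 0.0290/(34.6920*5.1460) = 0.0002
R_4 = 0.0530/(81.5700*5.1460) = 0.0001
R_conv_out = 1/(20.5490*5.1460) = 0.0095
R_total = 0.0378 K/W
Q = 94.7480 / 0.0378 = 2505.8383 W

R_total = 0.0378 K/W, Q = 2505.8383 W


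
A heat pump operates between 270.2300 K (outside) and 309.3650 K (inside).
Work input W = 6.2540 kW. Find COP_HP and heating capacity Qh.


COP = 309.3650 / 39.1350 = 7.9051
Qh = 7.9051 * 6.2540 = 49.4383 kW

COP = 7.9051, Qh = 49.4383 kW


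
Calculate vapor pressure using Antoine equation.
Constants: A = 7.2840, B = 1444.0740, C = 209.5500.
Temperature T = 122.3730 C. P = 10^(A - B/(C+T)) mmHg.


C+T = 331.9230
B/(C+T) = 4.3506
log10(P) = 7.2840 - 4.3506 = 2.9334
P = 10^2.9334 = 857.7693 mmHg

857.7693 mmHg


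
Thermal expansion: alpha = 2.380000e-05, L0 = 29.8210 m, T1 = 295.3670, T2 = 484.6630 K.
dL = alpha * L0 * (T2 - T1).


dT = 189.2960 K
dL = 2.380000e-05 * 29.8210 * 189.2960 = 0.134351 m
L_final = 29.955351 m

dL = 0.134351 m


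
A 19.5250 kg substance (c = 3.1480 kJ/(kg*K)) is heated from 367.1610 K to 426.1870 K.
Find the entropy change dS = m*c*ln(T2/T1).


T2/T1 = 1.1608
ln(T2/T1) = 0.1491
dS = 19.5250 * 3.1480 * 0.1491 = 9.1630 kJ/K

9.1630 kJ/K


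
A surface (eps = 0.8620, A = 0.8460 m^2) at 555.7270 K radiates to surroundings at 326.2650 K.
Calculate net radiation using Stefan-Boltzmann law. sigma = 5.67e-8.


T^4 = 9.5378e+10
Tsurr^4 = 1.1331e+10
Q = 0.8620 * 5.67e-8 * 0.8460 * 8.4046e+10 = 3475.1898 W

3475.1898 W


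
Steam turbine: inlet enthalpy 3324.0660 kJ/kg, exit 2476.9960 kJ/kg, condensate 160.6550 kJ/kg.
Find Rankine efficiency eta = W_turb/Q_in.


W = 847.0700 kJ/kg
Q_in = 3163.4110 kJ/kg
eta = 0.2678 = 26.7771%

eta = 26.7771%


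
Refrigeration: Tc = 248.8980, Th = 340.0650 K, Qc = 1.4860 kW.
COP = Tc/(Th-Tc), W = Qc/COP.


COP = 248.8980 / 91.1670 = 2.7301
W = 1.4860 / 2.7301 = 0.5443 kW

COP = 2.7301, W = 0.5443 kW


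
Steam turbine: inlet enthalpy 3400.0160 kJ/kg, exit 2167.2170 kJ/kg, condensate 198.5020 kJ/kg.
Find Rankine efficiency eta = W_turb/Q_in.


W = 1232.7990 kJ/kg
Q_in = 3201.5140 kJ/kg
eta = 0.3851 = 38.5068%

eta = 38.5068%


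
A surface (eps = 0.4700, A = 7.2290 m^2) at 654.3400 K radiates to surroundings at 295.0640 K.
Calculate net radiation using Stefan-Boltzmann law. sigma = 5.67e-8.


T^4 = 1.8332e+11
Tsurr^4 = 7.5799e+09
Q = 0.4700 * 5.67e-8 * 7.2290 * 1.7574e+11 = 33855.8836 W

33855.8836 W


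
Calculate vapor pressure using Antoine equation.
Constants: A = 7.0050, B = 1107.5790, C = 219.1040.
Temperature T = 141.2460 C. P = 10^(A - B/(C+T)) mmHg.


C+T = 360.3500
B/(C+T) = 3.0736
log10(P) = 7.0050 - 3.0736 = 3.9314
P = 10^3.9314 = 8538.4671 mmHg

8538.4671 mmHg


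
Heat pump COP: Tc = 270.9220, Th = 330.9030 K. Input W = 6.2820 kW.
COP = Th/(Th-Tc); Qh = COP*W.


COP = 330.9030 / 59.9810 = 5.5168
Qh = 5.5168 * 6.2820 = 34.6565 kW

COP = 5.5168, Qh = 34.6565 kW


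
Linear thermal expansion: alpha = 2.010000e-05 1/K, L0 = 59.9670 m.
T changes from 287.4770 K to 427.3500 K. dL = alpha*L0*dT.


dT = 139.8730 K
dL = 2.010000e-05 * 59.9670 * 139.8730 = 0.168594 m
L_final = 60.135594 m

dL = 0.168594 m


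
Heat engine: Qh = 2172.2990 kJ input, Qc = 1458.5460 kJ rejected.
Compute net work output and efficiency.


W = 2172.2990 - 1458.5460 = 713.7530 kJ
eta = 713.7530 / 2172.2990 = 0.3286 = 32.8570%

W = 713.7530 kJ, eta = 32.8570%


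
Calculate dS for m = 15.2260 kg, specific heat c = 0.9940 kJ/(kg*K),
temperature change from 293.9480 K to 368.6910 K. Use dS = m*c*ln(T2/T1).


T2/T1 = 1.2543
ln(T2/T1) = 0.2266
dS = 15.2260 * 0.9940 * 0.2266 = 3.4288 kJ/K

3.4288 kJ/K


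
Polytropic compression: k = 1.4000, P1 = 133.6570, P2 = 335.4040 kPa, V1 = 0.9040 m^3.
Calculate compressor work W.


(k-1)/k = 0.2857
(P2/P1)^exp = 1.3007
W = 3.5000 * 133.6570 * 0.9040 * (1.3007 - 1) = 127.1475 kJ

127.1475 kJ


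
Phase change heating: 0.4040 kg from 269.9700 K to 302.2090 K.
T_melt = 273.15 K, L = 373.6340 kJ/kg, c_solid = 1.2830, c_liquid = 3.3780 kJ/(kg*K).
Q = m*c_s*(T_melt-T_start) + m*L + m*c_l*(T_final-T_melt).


Q1 (sensible, solid) = 0.4040 * 1.2830 * 3.1800 = 1.6483 kJ
Q2 (latent) = 0.4040 * 373.6340 = 150.9481 kJ
Q3 (sensible, liquid) = 0.4040 * 3.3780 * 29.0590 = 39.6572 kJ
Q_total = 192.2536 kJ

192.2536 kJ


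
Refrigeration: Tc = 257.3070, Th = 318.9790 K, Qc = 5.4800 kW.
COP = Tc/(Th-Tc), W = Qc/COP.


COP = 257.3070 / 61.6720 = 4.1722
W = 5.4800 / 4.1722 = 1.3135 kW

COP = 4.1722, W = 1.3135 kW


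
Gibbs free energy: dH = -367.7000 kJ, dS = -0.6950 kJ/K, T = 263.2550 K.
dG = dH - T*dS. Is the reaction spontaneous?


T*dS = 263.2550 * -0.6950 = -182.9622 kJ
dG = -367.7000 + 182.9622 = -184.7378 kJ (spontaneous)

dG = -184.7378 kJ, spontaneous


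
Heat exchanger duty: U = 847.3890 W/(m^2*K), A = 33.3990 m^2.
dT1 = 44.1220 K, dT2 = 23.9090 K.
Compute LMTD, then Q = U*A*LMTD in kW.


LMTD = 32.9899 K
Q = 847.3890 * 33.3990 * 32.9899 = 933676.9838 W = 933.6770 kW

933.6770 kW


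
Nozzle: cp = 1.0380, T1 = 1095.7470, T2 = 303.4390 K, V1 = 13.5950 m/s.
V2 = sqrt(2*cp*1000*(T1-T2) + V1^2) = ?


dT = 792.3080 K
2*cp*1000*dT = 1644831.4080
V1^2 = 184.8240
V2 = sqrt(1645016.2320) = 1282.5819 m/s

1282.5819 m/s


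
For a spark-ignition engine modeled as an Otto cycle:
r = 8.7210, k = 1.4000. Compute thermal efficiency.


r^(k-1) = 2.3781
eta = 1 - 1/2.3781 = 0.5795 = 57.9493%

57.9493%


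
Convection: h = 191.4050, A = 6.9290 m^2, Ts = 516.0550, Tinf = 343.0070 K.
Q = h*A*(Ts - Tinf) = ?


dT = 173.0480 K
Q = 191.4050 * 6.9290 * 173.0480 = 229504.0872 W

229504.0872 W


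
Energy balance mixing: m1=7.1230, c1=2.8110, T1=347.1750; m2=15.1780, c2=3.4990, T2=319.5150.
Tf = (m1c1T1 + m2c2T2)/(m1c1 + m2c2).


num = 23920.1450
den = 73.1306
Tf = 327.0882 K

327.0882 K


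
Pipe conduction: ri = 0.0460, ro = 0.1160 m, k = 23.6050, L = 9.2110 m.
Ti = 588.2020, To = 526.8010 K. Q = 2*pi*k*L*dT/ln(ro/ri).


dT = 61.4010 K
ln(ro/ri) = 0.9249
Q = 2*pi*23.6050*9.2110*61.4010 / 0.9249 = 90687.7045 W

90687.7045 W


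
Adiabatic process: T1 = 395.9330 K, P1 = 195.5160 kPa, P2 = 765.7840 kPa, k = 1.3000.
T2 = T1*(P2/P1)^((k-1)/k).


(k-1)/k = 0.2308
(P2/P1)^exp = 1.3703
T2 = 395.9330 * 1.3703 = 542.5632 K

542.5632 K


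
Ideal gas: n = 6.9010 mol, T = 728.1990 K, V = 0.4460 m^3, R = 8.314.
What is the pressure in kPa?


P = nRT/V = 6.9010 * 8.314 * 728.1990 / 0.4460
= 41780.3550 / 0.4460 = 93677.9260 Pa = 93.6779 kPa

93.6779 kPa


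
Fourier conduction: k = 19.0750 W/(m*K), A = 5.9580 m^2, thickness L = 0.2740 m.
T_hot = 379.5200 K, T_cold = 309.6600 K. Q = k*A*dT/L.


dT = 69.8600 K
Q = 19.0750 * 5.9580 * 69.8600 / 0.2740 = 28976.3090 W

28976.3090 W


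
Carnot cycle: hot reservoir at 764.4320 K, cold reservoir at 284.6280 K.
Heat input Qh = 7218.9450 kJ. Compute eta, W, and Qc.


eta = 1 - 284.6280/764.4320 = 0.6277
W = 0.6277 * 7218.9450 = 4531.0488 kJ
Qc = 7218.9450 - 4531.0488 = 2687.8962 kJ

eta = 62.7661%, W = 4531.0488 kJ, Qc = 2687.8962 kJ


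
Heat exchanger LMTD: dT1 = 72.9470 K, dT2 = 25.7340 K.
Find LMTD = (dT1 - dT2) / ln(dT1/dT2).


dT1/dT2 = 2.8347
ln(dT1/dT2) = 1.0419
LMTD = 47.2130 / 1.0419 = 45.3135 K

45.3135 K


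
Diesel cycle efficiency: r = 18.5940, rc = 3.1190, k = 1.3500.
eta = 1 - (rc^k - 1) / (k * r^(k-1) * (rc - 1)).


r^(k-1) = 2.7815
rc^k = 4.6443
eta = 0.5420 = 54.1996%

54.1996%
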